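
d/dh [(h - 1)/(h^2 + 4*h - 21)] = (h^2 + 4*h - 2*(h - 1)*(h + 2) - 21)/(h^2 + 4*h - 21)^2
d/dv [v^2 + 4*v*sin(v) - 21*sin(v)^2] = 4*v*cos(v) + 2*v + 4*sin(v) - 21*sin(2*v)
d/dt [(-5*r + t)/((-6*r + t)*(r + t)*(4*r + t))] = 2*(-77*r^3 - 5*r^2*t + 8*r*t^2 - t^3)/(576*r^6 + 1248*r^5*t + 724*r^4*t^2 + 4*r^3*t^3 - 51*r^2*t^4 - 2*r*t^5 + t^6)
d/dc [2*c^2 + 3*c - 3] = 4*c + 3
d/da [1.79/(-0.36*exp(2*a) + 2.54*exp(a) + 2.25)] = (1.2888*exp(a) - 4.5466)*exp(a)/(-0.36*exp(2*a) + 2.54*exp(a) + 2.25)^2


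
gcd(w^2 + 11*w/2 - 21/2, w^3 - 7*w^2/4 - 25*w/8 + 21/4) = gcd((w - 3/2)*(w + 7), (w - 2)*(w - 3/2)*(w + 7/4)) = w - 3/2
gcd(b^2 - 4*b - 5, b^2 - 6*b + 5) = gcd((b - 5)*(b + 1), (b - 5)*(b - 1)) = b - 5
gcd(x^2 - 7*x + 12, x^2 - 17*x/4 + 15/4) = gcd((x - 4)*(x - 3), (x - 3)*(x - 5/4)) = x - 3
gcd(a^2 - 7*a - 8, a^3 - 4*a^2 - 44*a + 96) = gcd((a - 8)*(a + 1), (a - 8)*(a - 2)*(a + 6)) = a - 8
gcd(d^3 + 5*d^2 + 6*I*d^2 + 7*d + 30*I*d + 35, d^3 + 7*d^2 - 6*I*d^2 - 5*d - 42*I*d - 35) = d - I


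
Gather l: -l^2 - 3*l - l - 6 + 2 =-l^2 - 4*l - 4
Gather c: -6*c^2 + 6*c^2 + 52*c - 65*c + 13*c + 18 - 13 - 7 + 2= 0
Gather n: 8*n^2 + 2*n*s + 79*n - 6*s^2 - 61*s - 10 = 8*n^2 + n*(2*s + 79) - 6*s^2 - 61*s - 10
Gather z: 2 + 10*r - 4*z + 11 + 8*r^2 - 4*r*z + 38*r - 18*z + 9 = 8*r^2 + 48*r + z*(-4*r - 22) + 22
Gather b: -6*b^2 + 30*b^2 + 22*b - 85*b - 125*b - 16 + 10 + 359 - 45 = 24*b^2 - 188*b + 308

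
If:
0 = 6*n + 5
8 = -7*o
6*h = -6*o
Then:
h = 8/7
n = -5/6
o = -8/7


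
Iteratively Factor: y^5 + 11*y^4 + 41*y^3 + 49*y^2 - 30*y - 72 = (y + 3)*(y^4 + 8*y^3 + 17*y^2 - 2*y - 24) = (y + 2)*(y + 3)*(y^3 + 6*y^2 + 5*y - 12) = (y - 1)*(y + 2)*(y + 3)*(y^2 + 7*y + 12) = (y - 1)*(y + 2)*(y + 3)*(y + 4)*(y + 3)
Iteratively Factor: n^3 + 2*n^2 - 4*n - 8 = (n - 2)*(n^2 + 4*n + 4) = (n - 2)*(n + 2)*(n + 2)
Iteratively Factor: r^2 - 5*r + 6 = (r - 2)*(r - 3)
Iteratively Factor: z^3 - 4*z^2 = (z)*(z^2 - 4*z) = z^2*(z - 4)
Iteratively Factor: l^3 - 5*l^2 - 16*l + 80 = (l - 5)*(l^2 - 16) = (l - 5)*(l - 4)*(l + 4)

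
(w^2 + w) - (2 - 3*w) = w^2 + 4*w - 2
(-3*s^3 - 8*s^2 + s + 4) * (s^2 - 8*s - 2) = -3*s^5 + 16*s^4 + 71*s^3 + 12*s^2 - 34*s - 8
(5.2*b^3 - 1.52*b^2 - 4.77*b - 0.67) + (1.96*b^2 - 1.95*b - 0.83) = 5.2*b^3 + 0.44*b^2 - 6.72*b - 1.5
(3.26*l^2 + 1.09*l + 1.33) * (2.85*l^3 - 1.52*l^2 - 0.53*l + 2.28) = 9.291*l^5 - 1.8487*l^4 + 0.4059*l^3 + 4.8335*l^2 + 1.7803*l + 3.0324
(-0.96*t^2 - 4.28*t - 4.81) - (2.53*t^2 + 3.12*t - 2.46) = -3.49*t^2 - 7.4*t - 2.35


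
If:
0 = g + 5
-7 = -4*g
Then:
No Solution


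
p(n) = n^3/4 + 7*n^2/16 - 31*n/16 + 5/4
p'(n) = 3*n^2/4 + 7*n/8 - 31/16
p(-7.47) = -64.07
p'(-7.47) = 33.38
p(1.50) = 0.17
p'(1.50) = 1.06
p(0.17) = 0.93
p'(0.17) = -1.77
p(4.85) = 30.67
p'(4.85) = 19.95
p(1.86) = 0.77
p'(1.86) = 2.28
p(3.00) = 6.12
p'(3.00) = 7.44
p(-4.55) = -4.43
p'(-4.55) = 9.61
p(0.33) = 0.67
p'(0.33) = -1.57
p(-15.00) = -715.00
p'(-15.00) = 153.69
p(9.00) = 201.50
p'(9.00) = 66.69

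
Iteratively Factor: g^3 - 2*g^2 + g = (g - 1)*(g^2 - g) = (g - 1)^2*(g)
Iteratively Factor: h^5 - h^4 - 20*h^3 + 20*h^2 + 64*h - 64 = (h + 2)*(h^4 - 3*h^3 - 14*h^2 + 48*h - 32) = (h - 1)*(h + 2)*(h^3 - 2*h^2 - 16*h + 32) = (h - 1)*(h + 2)*(h + 4)*(h^2 - 6*h + 8) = (h - 2)*(h - 1)*(h + 2)*(h + 4)*(h - 4)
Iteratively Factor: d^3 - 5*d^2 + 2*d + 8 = (d - 2)*(d^2 - 3*d - 4) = (d - 4)*(d - 2)*(d + 1)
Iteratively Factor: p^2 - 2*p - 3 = (p - 3)*(p + 1)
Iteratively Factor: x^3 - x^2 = (x)*(x^2 - x) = x*(x - 1)*(x)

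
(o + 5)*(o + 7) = o^2 + 12*o + 35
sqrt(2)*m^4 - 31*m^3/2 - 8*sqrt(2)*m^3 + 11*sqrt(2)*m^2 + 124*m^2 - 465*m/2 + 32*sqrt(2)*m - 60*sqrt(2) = (m - 5)*(m - 3)*(m - 8*sqrt(2))*(sqrt(2)*m + 1/2)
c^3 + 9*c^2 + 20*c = c*(c + 4)*(c + 5)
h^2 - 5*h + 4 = (h - 4)*(h - 1)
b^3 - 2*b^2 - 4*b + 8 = (b - 2)^2*(b + 2)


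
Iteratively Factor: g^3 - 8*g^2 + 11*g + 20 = (g - 5)*(g^2 - 3*g - 4) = (g - 5)*(g - 4)*(g + 1)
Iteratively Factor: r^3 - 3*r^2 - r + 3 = (r - 3)*(r^2 - 1) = (r - 3)*(r + 1)*(r - 1)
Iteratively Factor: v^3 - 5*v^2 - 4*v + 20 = (v - 5)*(v^2 - 4) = (v - 5)*(v + 2)*(v - 2)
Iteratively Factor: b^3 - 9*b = (b - 3)*(b^2 + 3*b) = (b - 3)*(b + 3)*(b)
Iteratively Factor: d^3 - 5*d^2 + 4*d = (d - 4)*(d^2 - d) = (d - 4)*(d - 1)*(d)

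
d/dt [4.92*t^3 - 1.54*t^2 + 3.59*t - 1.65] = 14.76*t^2 - 3.08*t + 3.59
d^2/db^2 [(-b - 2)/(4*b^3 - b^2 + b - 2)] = 2*(-(b + 2)*(12*b^2 - 2*b + 1)^2 + (12*b^2 - 2*b + (b + 2)*(12*b - 1) + 1)*(4*b^3 - b^2 + b - 2))/(4*b^3 - b^2 + b - 2)^3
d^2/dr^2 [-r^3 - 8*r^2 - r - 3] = -6*r - 16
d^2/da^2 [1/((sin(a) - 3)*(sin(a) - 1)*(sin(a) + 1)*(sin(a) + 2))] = (16*sin(a)^8 - 23*sin(a)^7 - 95*sin(a)^6 + 106*sin(a)^5 + 212*sin(a)^4 - 83*sin(a)^3 - 47*sin(a)^2 - 86)/((sin(a) - 3)^3*(sin(a) + 2)^3*cos(a)^6)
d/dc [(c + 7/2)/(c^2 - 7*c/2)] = (-4*c^2 - 28*c + 49)/(c^2*(4*c^2 - 28*c + 49))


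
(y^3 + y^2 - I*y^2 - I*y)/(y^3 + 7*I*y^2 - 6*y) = (y^2 + y - I*y - I)/(y^2 + 7*I*y - 6)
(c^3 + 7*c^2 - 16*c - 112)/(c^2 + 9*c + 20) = (c^2 + 3*c - 28)/(c + 5)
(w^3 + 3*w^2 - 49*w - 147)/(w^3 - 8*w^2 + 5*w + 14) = (w^2 + 10*w + 21)/(w^2 - w - 2)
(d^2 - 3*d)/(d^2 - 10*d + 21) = d/(d - 7)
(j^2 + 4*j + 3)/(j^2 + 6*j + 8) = (j^2 + 4*j + 3)/(j^2 + 6*j + 8)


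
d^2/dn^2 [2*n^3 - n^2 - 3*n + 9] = 12*n - 2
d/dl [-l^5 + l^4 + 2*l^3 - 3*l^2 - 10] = l*(-5*l^3 + 4*l^2 + 6*l - 6)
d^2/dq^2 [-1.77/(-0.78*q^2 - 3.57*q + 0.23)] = (-2.153736*q^2 - 9.857484*q + 1.77*(1.56*q + 3.57)*(3.12*q + 7.14) + 0.635076)/(0.78*q^2 + 3.57*q - 0.23)^3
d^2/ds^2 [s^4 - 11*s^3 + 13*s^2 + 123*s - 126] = 12*s^2 - 66*s + 26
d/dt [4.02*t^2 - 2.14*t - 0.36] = 8.04*t - 2.14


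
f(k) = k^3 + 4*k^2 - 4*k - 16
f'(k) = 3*k^2 + 8*k - 4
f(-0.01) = -15.96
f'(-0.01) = -4.08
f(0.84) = -15.94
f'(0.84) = 4.84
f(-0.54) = -12.83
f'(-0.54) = -7.45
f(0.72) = -16.43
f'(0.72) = 3.32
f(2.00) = 0.00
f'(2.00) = 24.00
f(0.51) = -16.87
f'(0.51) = 0.86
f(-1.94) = -0.49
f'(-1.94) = -8.23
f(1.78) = -4.81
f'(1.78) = 19.75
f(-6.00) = -64.00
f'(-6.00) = 56.00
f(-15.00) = -2431.00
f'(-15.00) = 551.00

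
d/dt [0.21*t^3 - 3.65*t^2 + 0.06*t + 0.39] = 0.63*t^2 - 7.3*t + 0.06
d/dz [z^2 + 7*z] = 2*z + 7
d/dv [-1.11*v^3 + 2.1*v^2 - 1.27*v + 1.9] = -3.33*v^2 + 4.2*v - 1.27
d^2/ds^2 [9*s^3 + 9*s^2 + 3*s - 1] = 54*s + 18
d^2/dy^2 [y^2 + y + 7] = 2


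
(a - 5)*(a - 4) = a^2 - 9*a + 20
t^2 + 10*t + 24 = (t + 4)*(t + 6)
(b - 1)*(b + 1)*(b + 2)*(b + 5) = b^4 + 7*b^3 + 9*b^2 - 7*b - 10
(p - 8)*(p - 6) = p^2 - 14*p + 48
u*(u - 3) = u^2 - 3*u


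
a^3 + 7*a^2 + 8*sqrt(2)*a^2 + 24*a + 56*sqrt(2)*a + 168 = (a + 7)*(a + 2*sqrt(2))*(a + 6*sqrt(2))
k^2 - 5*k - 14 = (k - 7)*(k + 2)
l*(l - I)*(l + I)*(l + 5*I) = l^4 + 5*I*l^3 + l^2 + 5*I*l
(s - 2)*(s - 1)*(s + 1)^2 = s^4 - s^3 - 3*s^2 + s + 2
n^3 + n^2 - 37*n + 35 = (n - 5)*(n - 1)*(n + 7)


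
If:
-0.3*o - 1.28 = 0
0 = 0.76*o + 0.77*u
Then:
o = -4.27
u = 4.21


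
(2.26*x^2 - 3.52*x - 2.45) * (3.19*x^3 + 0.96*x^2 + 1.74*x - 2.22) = 7.2094*x^5 - 9.0592*x^4 - 7.2623*x^3 - 13.494*x^2 + 3.5514*x + 5.439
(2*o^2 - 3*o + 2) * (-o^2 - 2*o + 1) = -2*o^4 - o^3 + 6*o^2 - 7*o + 2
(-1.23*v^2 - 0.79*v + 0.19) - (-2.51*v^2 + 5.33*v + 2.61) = 1.28*v^2 - 6.12*v - 2.42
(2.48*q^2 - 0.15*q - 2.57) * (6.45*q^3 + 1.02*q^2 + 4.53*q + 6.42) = 15.996*q^5 + 1.5621*q^4 - 5.4951*q^3 + 12.6207*q^2 - 12.6051*q - 16.4994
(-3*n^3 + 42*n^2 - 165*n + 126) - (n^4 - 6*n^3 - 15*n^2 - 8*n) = -n^4 + 3*n^3 + 57*n^2 - 157*n + 126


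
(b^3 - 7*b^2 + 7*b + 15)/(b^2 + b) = b - 8 + 15/b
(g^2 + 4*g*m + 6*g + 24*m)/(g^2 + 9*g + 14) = (g^2 + 4*g*m + 6*g + 24*m)/(g^2 + 9*g + 14)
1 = 1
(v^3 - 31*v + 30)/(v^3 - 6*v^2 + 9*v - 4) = (v^2 + v - 30)/(v^2 - 5*v + 4)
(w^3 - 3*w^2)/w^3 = (w - 3)/w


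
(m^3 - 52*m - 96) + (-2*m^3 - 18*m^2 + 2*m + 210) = -m^3 - 18*m^2 - 50*m + 114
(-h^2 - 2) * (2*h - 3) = -2*h^3 + 3*h^2 - 4*h + 6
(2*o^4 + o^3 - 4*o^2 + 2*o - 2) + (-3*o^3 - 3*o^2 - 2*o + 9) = 2*o^4 - 2*o^3 - 7*o^2 + 7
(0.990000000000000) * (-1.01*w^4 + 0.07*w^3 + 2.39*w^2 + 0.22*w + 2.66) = -0.9999*w^4 + 0.0693*w^3 + 2.3661*w^2 + 0.2178*w + 2.6334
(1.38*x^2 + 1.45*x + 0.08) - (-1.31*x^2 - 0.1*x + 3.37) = 2.69*x^2 + 1.55*x - 3.29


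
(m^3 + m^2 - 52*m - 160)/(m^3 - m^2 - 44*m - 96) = (m + 5)/(m + 3)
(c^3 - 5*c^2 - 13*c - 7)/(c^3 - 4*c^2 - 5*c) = (c^2 - 6*c - 7)/(c*(c - 5))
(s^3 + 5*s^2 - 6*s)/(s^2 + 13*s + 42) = s*(s - 1)/(s + 7)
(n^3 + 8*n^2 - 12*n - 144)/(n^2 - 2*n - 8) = (n^2 + 12*n + 36)/(n + 2)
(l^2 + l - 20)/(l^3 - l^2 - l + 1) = (l^2 + l - 20)/(l^3 - l^2 - l + 1)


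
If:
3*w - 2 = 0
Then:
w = 2/3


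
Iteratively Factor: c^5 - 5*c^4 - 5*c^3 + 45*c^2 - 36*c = (c - 1)*(c^4 - 4*c^3 - 9*c^2 + 36*c) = c*(c - 1)*(c^3 - 4*c^2 - 9*c + 36) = c*(c - 1)*(c + 3)*(c^2 - 7*c + 12) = c*(c - 3)*(c - 1)*(c + 3)*(c - 4)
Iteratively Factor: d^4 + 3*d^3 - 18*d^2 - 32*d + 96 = (d + 4)*(d^3 - d^2 - 14*d + 24) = (d - 2)*(d + 4)*(d^2 + d - 12) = (d - 3)*(d - 2)*(d + 4)*(d + 4)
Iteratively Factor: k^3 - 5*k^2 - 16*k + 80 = (k + 4)*(k^2 - 9*k + 20) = (k - 5)*(k + 4)*(k - 4)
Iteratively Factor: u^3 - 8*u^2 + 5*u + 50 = (u - 5)*(u^2 - 3*u - 10) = (u - 5)^2*(u + 2)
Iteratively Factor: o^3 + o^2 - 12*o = (o + 4)*(o^2 - 3*o) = o*(o + 4)*(o - 3)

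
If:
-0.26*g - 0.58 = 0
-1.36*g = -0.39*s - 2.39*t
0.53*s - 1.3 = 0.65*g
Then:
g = -2.23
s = -0.28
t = -1.22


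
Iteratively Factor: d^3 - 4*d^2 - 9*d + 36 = (d - 3)*(d^2 - d - 12) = (d - 3)*(d + 3)*(d - 4)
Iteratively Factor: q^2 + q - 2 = (q - 1)*(q + 2)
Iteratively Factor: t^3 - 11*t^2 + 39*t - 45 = (t - 3)*(t^2 - 8*t + 15) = (t - 5)*(t - 3)*(t - 3)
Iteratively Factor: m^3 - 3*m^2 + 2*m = (m - 2)*(m^2 - m) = m*(m - 2)*(m - 1)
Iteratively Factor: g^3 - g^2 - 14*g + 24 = (g - 3)*(g^2 + 2*g - 8) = (g - 3)*(g - 2)*(g + 4)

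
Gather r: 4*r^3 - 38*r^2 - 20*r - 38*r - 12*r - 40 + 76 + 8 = 4*r^3 - 38*r^2 - 70*r + 44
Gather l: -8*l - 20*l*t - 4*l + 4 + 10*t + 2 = l*(-20*t - 12) + 10*t + 6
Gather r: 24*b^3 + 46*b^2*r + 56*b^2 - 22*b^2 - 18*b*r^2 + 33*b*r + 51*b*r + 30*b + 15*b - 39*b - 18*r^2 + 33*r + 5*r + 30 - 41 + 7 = 24*b^3 + 34*b^2 + 6*b + r^2*(-18*b - 18) + r*(46*b^2 + 84*b + 38) - 4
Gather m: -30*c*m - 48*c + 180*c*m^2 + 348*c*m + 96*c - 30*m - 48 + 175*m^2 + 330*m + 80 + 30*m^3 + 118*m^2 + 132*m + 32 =48*c + 30*m^3 + m^2*(180*c + 293) + m*(318*c + 432) + 64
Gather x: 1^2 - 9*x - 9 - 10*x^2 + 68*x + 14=-10*x^2 + 59*x + 6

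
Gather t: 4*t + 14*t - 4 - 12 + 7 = 18*t - 9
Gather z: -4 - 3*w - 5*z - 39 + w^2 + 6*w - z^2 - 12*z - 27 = w^2 + 3*w - z^2 - 17*z - 70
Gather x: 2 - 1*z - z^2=-z^2 - z + 2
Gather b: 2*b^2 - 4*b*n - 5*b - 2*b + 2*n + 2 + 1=2*b^2 + b*(-4*n - 7) + 2*n + 3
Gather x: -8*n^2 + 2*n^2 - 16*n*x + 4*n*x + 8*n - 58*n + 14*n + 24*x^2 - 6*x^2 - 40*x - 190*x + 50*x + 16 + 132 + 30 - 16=-6*n^2 - 36*n + 18*x^2 + x*(-12*n - 180) + 162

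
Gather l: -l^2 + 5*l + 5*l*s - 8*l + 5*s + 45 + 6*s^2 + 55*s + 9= -l^2 + l*(5*s - 3) + 6*s^2 + 60*s + 54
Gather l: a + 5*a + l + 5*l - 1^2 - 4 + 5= 6*a + 6*l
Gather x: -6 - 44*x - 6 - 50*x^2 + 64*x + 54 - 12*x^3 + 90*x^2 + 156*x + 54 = -12*x^3 + 40*x^2 + 176*x + 96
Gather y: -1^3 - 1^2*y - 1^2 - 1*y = -2*y - 2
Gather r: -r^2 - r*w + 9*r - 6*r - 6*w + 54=-r^2 + r*(3 - w) - 6*w + 54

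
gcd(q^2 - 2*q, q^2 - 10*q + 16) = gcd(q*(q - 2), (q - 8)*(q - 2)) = q - 2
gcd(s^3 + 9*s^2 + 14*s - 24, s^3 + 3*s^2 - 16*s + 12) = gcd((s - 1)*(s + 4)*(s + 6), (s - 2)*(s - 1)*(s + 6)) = s^2 + 5*s - 6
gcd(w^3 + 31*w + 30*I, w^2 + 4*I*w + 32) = 1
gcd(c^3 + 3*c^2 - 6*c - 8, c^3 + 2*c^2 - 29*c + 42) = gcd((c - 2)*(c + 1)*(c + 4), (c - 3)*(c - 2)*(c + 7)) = c - 2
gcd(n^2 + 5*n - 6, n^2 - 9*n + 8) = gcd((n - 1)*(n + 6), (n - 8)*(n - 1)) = n - 1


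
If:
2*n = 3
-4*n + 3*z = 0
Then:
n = 3/2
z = 2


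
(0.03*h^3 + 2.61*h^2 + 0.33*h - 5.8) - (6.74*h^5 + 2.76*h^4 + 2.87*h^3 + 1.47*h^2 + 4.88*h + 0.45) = -6.74*h^5 - 2.76*h^4 - 2.84*h^3 + 1.14*h^2 - 4.55*h - 6.25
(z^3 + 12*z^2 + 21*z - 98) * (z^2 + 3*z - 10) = z^5 + 15*z^4 + 47*z^3 - 155*z^2 - 504*z + 980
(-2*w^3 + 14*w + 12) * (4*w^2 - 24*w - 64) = -8*w^5 + 48*w^4 + 184*w^3 - 288*w^2 - 1184*w - 768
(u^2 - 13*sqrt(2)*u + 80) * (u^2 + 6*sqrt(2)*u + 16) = u^4 - 7*sqrt(2)*u^3 - 60*u^2 + 272*sqrt(2)*u + 1280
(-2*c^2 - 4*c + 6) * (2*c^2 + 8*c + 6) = -4*c^4 - 24*c^3 - 32*c^2 + 24*c + 36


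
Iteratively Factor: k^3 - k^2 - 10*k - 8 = (k + 1)*(k^2 - 2*k - 8) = (k + 1)*(k + 2)*(k - 4)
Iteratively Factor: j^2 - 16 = (j - 4)*(j + 4)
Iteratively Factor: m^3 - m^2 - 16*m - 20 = (m - 5)*(m^2 + 4*m + 4) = (m - 5)*(m + 2)*(m + 2)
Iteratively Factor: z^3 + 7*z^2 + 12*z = (z + 3)*(z^2 + 4*z) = (z + 3)*(z + 4)*(z)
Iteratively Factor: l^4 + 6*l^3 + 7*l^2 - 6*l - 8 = (l - 1)*(l^3 + 7*l^2 + 14*l + 8) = (l - 1)*(l + 1)*(l^2 + 6*l + 8) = (l - 1)*(l + 1)*(l + 4)*(l + 2)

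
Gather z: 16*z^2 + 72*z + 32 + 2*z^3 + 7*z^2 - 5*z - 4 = 2*z^3 + 23*z^2 + 67*z + 28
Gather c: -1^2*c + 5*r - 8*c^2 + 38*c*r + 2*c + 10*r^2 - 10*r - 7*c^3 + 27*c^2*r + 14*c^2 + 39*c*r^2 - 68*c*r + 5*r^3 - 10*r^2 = -7*c^3 + c^2*(27*r + 6) + c*(39*r^2 - 30*r + 1) + 5*r^3 - 5*r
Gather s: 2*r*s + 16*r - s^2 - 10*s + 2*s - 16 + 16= 16*r - s^2 + s*(2*r - 8)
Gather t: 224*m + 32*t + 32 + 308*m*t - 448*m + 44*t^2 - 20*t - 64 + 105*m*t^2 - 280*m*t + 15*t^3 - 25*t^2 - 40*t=-224*m + 15*t^3 + t^2*(105*m + 19) + t*(28*m - 28) - 32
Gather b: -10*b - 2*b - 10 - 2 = -12*b - 12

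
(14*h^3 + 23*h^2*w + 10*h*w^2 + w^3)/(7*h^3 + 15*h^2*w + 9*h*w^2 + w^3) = (2*h + w)/(h + w)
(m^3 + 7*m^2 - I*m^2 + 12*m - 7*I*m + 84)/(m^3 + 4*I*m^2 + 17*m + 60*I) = (m + 7)/(m + 5*I)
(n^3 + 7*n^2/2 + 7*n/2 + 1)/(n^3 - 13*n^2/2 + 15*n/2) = (2*n^3 + 7*n^2 + 7*n + 2)/(n*(2*n^2 - 13*n + 15))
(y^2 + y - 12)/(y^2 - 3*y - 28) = (y - 3)/(y - 7)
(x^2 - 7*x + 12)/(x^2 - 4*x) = (x - 3)/x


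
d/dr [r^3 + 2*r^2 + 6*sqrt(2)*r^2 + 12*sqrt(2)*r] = 3*r^2 + 4*r + 12*sqrt(2)*r + 12*sqrt(2)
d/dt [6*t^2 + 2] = 12*t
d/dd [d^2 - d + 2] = 2*d - 1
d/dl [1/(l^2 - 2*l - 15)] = 2*(1 - l)/(-l^2 + 2*l + 15)^2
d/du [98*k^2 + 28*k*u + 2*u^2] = 28*k + 4*u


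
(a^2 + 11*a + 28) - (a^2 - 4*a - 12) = 15*a + 40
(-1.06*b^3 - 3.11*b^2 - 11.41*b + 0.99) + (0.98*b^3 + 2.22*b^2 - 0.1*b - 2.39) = -0.0800000000000001*b^3 - 0.89*b^2 - 11.51*b - 1.4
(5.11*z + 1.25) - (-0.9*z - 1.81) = 6.01*z + 3.06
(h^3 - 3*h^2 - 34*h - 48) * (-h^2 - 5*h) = -h^5 - 2*h^4 + 49*h^3 + 218*h^2 + 240*h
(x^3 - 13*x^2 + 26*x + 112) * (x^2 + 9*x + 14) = x^5 - 4*x^4 - 77*x^3 + 164*x^2 + 1372*x + 1568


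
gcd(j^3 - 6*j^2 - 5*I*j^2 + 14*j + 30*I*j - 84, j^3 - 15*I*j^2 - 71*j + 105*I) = j - 7*I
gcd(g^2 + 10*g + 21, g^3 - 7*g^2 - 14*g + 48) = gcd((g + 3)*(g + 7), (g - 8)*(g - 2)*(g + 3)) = g + 3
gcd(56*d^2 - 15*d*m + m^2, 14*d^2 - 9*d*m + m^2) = 7*d - m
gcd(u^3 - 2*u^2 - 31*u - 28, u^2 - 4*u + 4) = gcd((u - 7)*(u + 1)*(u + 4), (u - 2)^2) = 1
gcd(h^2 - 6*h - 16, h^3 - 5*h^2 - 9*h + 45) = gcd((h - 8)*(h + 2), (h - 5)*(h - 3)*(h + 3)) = 1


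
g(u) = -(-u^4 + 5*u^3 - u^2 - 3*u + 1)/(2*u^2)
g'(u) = -(-4*u^3 + 15*u^2 - 2*u - 3)/(2*u^2) + (-u^4 + 5*u^3 - u^2 - 3*u + 1)/u^3 = u - 5/2 - 3/(2*u^2) + u^(-3)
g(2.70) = -2.12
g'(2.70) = 0.05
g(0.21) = -4.20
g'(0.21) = 71.68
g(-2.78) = 10.71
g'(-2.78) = -5.52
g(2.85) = -2.10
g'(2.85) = 0.21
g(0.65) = 0.21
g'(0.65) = -1.76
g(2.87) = -2.09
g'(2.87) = 0.23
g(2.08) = -1.93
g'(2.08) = -0.66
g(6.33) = 4.93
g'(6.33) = 3.80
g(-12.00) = 102.37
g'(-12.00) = -14.51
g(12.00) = 42.62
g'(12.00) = 9.49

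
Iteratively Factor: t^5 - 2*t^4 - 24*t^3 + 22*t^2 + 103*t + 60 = (t + 1)*(t^4 - 3*t^3 - 21*t^2 + 43*t + 60) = (t - 5)*(t + 1)*(t^3 + 2*t^2 - 11*t - 12) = (t - 5)*(t + 1)*(t + 4)*(t^2 - 2*t - 3) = (t - 5)*(t + 1)^2*(t + 4)*(t - 3)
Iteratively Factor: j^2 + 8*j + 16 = (j + 4)*(j + 4)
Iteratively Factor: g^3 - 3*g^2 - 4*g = (g - 4)*(g^2 + g) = (g - 4)*(g + 1)*(g)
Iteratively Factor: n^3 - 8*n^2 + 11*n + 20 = (n + 1)*(n^2 - 9*n + 20) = (n - 5)*(n + 1)*(n - 4)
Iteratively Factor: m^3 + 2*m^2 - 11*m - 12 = (m + 4)*(m^2 - 2*m - 3) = (m - 3)*(m + 4)*(m + 1)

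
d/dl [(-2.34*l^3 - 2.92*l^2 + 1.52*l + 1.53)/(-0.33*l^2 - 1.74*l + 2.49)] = (0.7722*l^4 + 8.1432*l^3 - 11.8974*l^2 - 13.5318*l + 6.447)/(0.1089*l^4 + 1.1484*l^3 + 1.3842*l^2 - 8.6652*l + 6.2001)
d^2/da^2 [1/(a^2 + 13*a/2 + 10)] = 4*(-4*a^2 - 26*a + (4*a + 13)^2 - 40)/(2*a^2 + 13*a + 20)^3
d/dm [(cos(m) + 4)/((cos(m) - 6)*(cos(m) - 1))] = (cos(m)^2 + 8*cos(m) - 34)*sin(m)/((cos(m) - 6)^2*(cos(m) - 1)^2)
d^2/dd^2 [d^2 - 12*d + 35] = 2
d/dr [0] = 0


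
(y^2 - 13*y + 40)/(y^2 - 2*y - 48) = (y - 5)/(y + 6)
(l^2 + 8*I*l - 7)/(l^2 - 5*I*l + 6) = (l + 7*I)/(l - 6*I)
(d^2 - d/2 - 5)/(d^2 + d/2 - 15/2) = (d + 2)/(d + 3)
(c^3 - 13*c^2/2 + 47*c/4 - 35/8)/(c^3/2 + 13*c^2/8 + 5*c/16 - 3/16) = 2*(8*c^3 - 52*c^2 + 94*c - 35)/(8*c^3 + 26*c^2 + 5*c - 3)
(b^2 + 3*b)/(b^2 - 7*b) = (b + 3)/(b - 7)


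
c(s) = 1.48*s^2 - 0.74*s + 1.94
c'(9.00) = 25.90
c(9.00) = 115.16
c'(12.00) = 34.78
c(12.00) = 206.18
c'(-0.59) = -2.49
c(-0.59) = 2.89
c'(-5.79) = -17.88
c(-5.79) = 55.84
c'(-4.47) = -13.97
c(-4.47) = 34.82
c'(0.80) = 1.63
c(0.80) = 2.30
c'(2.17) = 5.68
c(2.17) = 7.30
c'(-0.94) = -3.52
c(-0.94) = 3.94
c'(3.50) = 9.62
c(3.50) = 17.48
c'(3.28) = 8.97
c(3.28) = 15.44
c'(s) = 2.96*s - 0.74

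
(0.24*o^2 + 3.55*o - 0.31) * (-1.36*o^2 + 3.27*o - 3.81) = -0.3264*o^4 - 4.0432*o^3 + 11.1157*o^2 - 14.5392*o + 1.1811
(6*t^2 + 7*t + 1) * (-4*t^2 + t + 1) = -24*t^4 - 22*t^3 + 9*t^2 + 8*t + 1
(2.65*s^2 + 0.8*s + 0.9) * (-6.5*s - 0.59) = -17.225*s^3 - 6.7635*s^2 - 6.322*s - 0.531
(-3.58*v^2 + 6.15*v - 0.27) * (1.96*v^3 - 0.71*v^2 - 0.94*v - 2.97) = -7.0168*v^5 + 14.5958*v^4 - 1.5305*v^3 + 5.0433*v^2 - 18.0117*v + 0.8019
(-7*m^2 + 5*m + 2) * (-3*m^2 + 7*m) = 21*m^4 - 64*m^3 + 29*m^2 + 14*m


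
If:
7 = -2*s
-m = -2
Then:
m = 2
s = -7/2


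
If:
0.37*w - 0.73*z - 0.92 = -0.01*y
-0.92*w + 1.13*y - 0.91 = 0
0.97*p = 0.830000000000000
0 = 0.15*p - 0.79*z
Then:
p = 0.86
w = 2.73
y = 3.02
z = 0.16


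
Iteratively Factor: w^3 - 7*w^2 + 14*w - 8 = (w - 2)*(w^2 - 5*w + 4) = (w - 4)*(w - 2)*(w - 1)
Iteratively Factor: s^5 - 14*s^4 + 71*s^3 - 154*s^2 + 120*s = (s - 4)*(s^4 - 10*s^3 + 31*s^2 - 30*s) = (s - 4)*(s - 2)*(s^3 - 8*s^2 + 15*s) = (s - 4)*(s - 3)*(s - 2)*(s^2 - 5*s) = (s - 5)*(s - 4)*(s - 3)*(s - 2)*(s)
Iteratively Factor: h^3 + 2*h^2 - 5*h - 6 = (h + 1)*(h^2 + h - 6) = (h - 2)*(h + 1)*(h + 3)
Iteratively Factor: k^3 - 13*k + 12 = (k - 1)*(k^2 + k - 12) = (k - 1)*(k + 4)*(k - 3)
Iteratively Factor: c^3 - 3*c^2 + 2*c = (c)*(c^2 - 3*c + 2) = c*(c - 1)*(c - 2)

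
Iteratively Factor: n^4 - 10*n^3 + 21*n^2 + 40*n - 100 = (n - 2)*(n^3 - 8*n^2 + 5*n + 50) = (n - 5)*(n - 2)*(n^2 - 3*n - 10) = (n - 5)*(n - 2)*(n + 2)*(n - 5)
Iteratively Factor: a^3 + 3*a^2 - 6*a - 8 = (a + 4)*(a^2 - a - 2) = (a + 1)*(a + 4)*(a - 2)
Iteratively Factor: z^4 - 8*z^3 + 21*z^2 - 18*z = (z)*(z^3 - 8*z^2 + 21*z - 18) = z*(z - 3)*(z^2 - 5*z + 6) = z*(z - 3)^2*(z - 2)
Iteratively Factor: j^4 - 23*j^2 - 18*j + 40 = (j - 1)*(j^3 + j^2 - 22*j - 40) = (j - 1)*(j + 2)*(j^2 - j - 20) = (j - 1)*(j + 2)*(j + 4)*(j - 5)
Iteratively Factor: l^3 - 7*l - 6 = (l + 2)*(l^2 - 2*l - 3) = (l + 1)*(l + 2)*(l - 3)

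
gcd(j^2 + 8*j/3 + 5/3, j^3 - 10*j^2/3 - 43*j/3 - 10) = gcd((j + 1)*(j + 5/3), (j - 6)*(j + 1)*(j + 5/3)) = j^2 + 8*j/3 + 5/3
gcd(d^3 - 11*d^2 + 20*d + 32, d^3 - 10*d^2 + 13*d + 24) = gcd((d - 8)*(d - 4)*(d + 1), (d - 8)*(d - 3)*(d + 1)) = d^2 - 7*d - 8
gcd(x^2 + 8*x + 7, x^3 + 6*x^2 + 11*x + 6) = x + 1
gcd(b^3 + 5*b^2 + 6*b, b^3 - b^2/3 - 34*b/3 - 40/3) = b + 2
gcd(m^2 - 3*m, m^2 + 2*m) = m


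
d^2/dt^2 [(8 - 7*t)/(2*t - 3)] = -20/(2*t - 3)^3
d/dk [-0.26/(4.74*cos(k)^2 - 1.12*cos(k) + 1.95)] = (0.2912 - 2.4648*cos(k))*sin(k)/(4.74*cos(k)^2 - 1.12*cos(k) + 1.95)^2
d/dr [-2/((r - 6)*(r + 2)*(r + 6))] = 2*(3*r^2 + 4*r - 36)/(r^6 + 4*r^5 - 68*r^4 - 288*r^3 + 1008*r^2 + 5184*r + 5184)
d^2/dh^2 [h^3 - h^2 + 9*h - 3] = 6*h - 2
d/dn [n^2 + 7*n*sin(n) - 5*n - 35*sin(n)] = 7*n*cos(n) + 2*n + 7*sin(n) - 35*cos(n) - 5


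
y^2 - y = y*(y - 1)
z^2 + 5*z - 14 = (z - 2)*(z + 7)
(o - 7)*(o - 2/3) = o^2 - 23*o/3 + 14/3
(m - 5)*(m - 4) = m^2 - 9*m + 20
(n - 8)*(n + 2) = n^2 - 6*n - 16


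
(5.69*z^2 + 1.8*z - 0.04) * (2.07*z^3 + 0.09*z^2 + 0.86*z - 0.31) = 11.7783*z^5 + 4.2381*z^4 + 4.9726*z^3 - 0.2195*z^2 - 0.5924*z + 0.0124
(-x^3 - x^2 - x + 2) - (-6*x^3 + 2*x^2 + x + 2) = 5*x^3 - 3*x^2 - 2*x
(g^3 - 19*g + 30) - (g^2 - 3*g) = g^3 - g^2 - 16*g + 30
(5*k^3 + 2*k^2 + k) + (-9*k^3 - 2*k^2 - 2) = -4*k^3 + k - 2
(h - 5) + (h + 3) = 2*h - 2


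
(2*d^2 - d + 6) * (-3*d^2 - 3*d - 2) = -6*d^4 - 3*d^3 - 19*d^2 - 16*d - 12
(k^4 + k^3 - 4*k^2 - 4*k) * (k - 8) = k^5 - 7*k^4 - 12*k^3 + 28*k^2 + 32*k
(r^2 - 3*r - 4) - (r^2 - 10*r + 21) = 7*r - 25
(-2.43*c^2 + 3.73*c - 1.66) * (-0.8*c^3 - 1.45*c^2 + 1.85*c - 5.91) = 1.944*c^5 + 0.5395*c^4 - 8.576*c^3 + 23.6688*c^2 - 25.1153*c + 9.8106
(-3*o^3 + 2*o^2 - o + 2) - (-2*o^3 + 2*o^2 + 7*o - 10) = -o^3 - 8*o + 12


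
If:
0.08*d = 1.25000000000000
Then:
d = 15.62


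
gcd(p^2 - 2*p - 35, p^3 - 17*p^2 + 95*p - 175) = p - 7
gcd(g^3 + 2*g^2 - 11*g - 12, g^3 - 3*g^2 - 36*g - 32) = g^2 + 5*g + 4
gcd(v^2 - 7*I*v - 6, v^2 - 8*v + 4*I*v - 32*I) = 1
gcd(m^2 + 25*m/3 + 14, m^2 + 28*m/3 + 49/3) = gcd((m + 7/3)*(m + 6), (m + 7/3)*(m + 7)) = m + 7/3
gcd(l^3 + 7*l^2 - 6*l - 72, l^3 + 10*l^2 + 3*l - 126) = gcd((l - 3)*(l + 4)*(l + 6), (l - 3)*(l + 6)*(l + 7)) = l^2 + 3*l - 18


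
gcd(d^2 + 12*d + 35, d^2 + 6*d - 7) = d + 7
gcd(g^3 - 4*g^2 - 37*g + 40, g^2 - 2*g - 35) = g + 5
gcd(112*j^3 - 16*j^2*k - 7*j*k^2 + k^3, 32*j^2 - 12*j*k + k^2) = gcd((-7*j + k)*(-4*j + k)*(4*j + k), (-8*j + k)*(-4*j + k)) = 4*j - k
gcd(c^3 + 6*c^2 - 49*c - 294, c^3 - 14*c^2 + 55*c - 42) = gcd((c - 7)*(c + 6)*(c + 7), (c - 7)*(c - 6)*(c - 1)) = c - 7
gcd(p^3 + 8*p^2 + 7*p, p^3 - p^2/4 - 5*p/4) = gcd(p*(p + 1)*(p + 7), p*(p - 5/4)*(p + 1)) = p^2 + p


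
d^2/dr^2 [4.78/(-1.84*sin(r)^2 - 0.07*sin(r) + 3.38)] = (64.732672*sin(r)^4 + 1.846992*sin(r)^3 + 21.835518*sin(r)^2 - 2.563036*sin(r) - 59.502396)/(1.84*sin(r)^2 + 0.07*sin(r) - 3.38)^3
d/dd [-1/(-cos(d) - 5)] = sin(d)/(cos(d) + 5)^2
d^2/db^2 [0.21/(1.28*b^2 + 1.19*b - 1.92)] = (-0.688128*b^2 - 0.639744*b + 0.21*(2.56*b + 1.19)*(5.12*b + 2.38) + 1.032192)/(1.28*b^2 + 1.19*b - 1.92)^3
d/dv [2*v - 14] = 2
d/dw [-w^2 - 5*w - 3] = -2*w - 5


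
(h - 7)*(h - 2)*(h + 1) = h^3 - 8*h^2 + 5*h + 14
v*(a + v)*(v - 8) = a*v^2 - 8*a*v + v^3 - 8*v^2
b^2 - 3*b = b*(b - 3)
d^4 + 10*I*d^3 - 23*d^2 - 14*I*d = d*(d + I)*(d + 2*I)*(d + 7*I)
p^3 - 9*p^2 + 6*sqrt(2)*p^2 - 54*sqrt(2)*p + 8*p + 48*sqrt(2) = (p - 8)*(p - 1)*(p + 6*sqrt(2))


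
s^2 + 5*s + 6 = (s + 2)*(s + 3)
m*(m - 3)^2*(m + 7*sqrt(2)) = m^4 - 6*m^3 + 7*sqrt(2)*m^3 - 42*sqrt(2)*m^2 + 9*m^2 + 63*sqrt(2)*m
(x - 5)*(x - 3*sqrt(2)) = x^2 - 5*x - 3*sqrt(2)*x + 15*sqrt(2)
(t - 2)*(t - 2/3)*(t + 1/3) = t^3 - 7*t^2/3 + 4*t/9 + 4/9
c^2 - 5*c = c*(c - 5)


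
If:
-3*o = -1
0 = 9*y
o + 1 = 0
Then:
No Solution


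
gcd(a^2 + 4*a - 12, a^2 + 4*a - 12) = a^2 + 4*a - 12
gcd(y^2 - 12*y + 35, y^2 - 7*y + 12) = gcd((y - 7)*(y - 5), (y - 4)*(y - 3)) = 1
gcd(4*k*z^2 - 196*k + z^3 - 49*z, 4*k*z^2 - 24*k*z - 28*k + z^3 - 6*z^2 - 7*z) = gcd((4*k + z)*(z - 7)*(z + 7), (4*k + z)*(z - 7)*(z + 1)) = 4*k*z - 28*k + z^2 - 7*z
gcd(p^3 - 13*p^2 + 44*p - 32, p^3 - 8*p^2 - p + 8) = p^2 - 9*p + 8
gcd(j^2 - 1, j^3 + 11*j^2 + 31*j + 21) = j + 1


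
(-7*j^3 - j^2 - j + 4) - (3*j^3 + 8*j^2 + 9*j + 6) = -10*j^3 - 9*j^2 - 10*j - 2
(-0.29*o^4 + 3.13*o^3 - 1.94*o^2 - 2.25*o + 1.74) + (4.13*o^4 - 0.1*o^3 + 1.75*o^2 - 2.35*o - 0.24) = 3.84*o^4 + 3.03*o^3 - 0.19*o^2 - 4.6*o + 1.5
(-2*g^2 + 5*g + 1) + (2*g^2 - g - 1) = 4*g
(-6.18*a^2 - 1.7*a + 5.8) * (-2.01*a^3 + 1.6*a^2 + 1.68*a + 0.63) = 12.4218*a^5 - 6.471*a^4 - 24.7604*a^3 + 2.5306*a^2 + 8.673*a + 3.654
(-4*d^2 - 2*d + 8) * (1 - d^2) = 4*d^4 + 2*d^3 - 12*d^2 - 2*d + 8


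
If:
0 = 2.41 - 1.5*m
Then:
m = 1.61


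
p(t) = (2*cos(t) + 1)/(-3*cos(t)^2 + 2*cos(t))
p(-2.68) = 0.19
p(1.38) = 5.08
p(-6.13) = -3.12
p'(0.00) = 0.00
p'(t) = (-6*sin(t)*cos(t) + 2*sin(t))*(2*cos(t) + 1)/(-3*cos(t)^2 + 2*cos(t))^2 - 2*sin(t)/(-3*cos(t)^2 + 2*cos(t)) = 2*(-3*sin(t) + sin(t)/cos(t)^2 - 3*tan(t))/(3*cos(t) - 2)^2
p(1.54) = 18.07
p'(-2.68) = -0.06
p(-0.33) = -3.65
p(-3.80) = 0.17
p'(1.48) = 57.06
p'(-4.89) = 10.98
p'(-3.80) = 0.15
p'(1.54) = 524.23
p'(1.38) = 8.62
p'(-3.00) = -0.01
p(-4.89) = 5.21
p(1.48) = 7.54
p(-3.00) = 0.20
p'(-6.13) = -1.64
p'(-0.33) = 4.66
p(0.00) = -3.00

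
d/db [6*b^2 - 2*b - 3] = 12*b - 2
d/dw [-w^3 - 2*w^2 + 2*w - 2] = -3*w^2 - 4*w + 2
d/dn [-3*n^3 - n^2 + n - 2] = -9*n^2 - 2*n + 1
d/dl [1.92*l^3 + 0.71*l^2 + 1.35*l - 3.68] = 5.76*l^2 + 1.42*l + 1.35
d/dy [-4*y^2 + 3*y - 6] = 3 - 8*y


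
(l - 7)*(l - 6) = l^2 - 13*l + 42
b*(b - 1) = b^2 - b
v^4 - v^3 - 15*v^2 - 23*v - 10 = (v - 5)*(v + 1)^2*(v + 2)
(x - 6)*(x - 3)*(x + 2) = x^3 - 7*x^2 + 36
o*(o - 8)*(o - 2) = o^3 - 10*o^2 + 16*o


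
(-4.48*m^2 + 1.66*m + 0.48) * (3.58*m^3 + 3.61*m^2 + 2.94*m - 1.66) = -16.0384*m^5 - 10.23*m^4 - 5.4602*m^3 + 14.05*m^2 - 1.3444*m - 0.7968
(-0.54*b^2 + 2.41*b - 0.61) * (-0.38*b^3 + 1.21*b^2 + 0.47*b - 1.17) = 0.2052*b^5 - 1.5692*b^4 + 2.8941*b^3 + 1.0264*b^2 - 3.1064*b + 0.7137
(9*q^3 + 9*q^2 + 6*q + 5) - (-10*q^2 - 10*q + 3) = 9*q^3 + 19*q^2 + 16*q + 2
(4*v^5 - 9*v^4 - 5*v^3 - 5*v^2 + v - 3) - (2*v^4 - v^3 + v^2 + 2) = 4*v^5 - 11*v^4 - 4*v^3 - 6*v^2 + v - 5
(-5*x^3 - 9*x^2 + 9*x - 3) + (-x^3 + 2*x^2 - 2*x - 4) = -6*x^3 - 7*x^2 + 7*x - 7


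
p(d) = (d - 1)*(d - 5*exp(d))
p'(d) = d + (1 - 5*exp(d))*(d - 1) - 5*exp(d) = -5*d*exp(d) + 2*d - 1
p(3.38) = -341.47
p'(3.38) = -490.61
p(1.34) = -6.04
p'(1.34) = -23.91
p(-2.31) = 9.29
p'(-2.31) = -4.47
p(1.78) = -21.74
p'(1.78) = -50.22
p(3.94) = -744.27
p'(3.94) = -1006.07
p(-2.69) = 11.18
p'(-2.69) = -5.47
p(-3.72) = 18.13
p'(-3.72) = -7.99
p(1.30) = -5.11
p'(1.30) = -22.25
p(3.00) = -194.86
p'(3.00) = -296.28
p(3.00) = -194.86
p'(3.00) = -296.28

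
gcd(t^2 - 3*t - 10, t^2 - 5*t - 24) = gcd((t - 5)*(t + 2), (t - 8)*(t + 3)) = 1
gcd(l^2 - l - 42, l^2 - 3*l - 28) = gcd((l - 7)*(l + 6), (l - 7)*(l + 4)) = l - 7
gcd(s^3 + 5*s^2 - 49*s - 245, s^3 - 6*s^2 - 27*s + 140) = s^2 - 2*s - 35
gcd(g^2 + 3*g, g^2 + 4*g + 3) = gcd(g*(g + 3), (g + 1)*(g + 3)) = g + 3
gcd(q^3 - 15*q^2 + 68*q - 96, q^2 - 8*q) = q - 8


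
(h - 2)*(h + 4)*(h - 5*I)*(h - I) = h^4 + 2*h^3 - 6*I*h^3 - 13*h^2 - 12*I*h^2 - 10*h + 48*I*h + 40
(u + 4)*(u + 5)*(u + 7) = u^3 + 16*u^2 + 83*u + 140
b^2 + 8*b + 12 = (b + 2)*(b + 6)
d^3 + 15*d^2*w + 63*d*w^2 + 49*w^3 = (d + w)*(d + 7*w)^2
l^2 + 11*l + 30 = (l + 5)*(l + 6)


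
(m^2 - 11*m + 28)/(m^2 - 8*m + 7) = (m - 4)/(m - 1)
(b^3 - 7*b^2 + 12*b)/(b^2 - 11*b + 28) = b*(b - 3)/(b - 7)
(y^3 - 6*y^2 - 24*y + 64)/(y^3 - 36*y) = (y^3 - 6*y^2 - 24*y + 64)/(y*(y^2 - 36))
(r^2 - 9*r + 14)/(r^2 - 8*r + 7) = (r - 2)/(r - 1)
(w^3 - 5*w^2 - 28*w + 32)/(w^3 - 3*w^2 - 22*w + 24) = (w - 8)/(w - 6)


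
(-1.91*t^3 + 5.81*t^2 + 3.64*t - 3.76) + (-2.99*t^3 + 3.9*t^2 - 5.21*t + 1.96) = -4.9*t^3 + 9.71*t^2 - 1.57*t - 1.8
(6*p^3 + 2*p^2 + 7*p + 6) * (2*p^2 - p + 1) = 12*p^5 - 2*p^4 + 18*p^3 + 7*p^2 + p + 6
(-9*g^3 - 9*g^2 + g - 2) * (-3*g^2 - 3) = 27*g^5 + 27*g^4 + 24*g^3 + 33*g^2 - 3*g + 6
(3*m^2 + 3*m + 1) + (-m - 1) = 3*m^2 + 2*m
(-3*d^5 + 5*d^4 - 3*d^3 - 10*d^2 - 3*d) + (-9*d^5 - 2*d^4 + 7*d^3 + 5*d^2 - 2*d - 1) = -12*d^5 + 3*d^4 + 4*d^3 - 5*d^2 - 5*d - 1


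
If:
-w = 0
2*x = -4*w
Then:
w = 0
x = 0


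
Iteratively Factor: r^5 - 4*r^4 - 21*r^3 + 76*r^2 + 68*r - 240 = (r + 2)*(r^4 - 6*r^3 - 9*r^2 + 94*r - 120) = (r - 3)*(r + 2)*(r^3 - 3*r^2 - 18*r + 40) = (r - 5)*(r - 3)*(r + 2)*(r^2 + 2*r - 8) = (r - 5)*(r - 3)*(r - 2)*(r + 2)*(r + 4)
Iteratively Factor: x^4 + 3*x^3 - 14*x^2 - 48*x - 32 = (x + 1)*(x^3 + 2*x^2 - 16*x - 32) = (x - 4)*(x + 1)*(x^2 + 6*x + 8) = (x - 4)*(x + 1)*(x + 2)*(x + 4)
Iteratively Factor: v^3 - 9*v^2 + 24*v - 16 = (v - 4)*(v^2 - 5*v + 4) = (v - 4)*(v - 1)*(v - 4)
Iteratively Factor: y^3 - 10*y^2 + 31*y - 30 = (y - 2)*(y^2 - 8*y + 15) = (y - 3)*(y - 2)*(y - 5)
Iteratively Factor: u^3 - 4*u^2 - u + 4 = (u - 4)*(u^2 - 1) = (u - 4)*(u + 1)*(u - 1)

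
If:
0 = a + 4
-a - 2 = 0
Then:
No Solution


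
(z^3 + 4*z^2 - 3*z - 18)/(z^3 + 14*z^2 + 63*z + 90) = (z^2 + z - 6)/(z^2 + 11*z + 30)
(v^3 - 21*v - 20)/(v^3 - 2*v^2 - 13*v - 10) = (v + 4)/(v + 2)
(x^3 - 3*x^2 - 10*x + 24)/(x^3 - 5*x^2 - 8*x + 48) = (x - 2)/(x - 4)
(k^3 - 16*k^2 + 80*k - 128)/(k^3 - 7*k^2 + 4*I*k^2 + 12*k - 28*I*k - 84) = (k^3 - 16*k^2 + 80*k - 128)/(k^3 + k^2*(-7 + 4*I) + k*(12 - 28*I) - 84)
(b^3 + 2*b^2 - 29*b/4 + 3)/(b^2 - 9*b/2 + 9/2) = (b^2 + 7*b/2 - 2)/(b - 3)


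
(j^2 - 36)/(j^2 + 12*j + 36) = (j - 6)/(j + 6)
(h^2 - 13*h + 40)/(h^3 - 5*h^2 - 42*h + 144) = (h - 5)/(h^2 + 3*h - 18)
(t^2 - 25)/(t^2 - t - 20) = (t + 5)/(t + 4)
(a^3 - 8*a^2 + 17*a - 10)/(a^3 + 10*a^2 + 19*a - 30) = (a^2 - 7*a + 10)/(a^2 + 11*a + 30)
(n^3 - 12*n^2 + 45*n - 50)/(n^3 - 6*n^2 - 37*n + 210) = (n^2 - 7*n + 10)/(n^2 - n - 42)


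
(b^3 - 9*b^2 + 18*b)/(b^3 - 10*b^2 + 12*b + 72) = b*(b - 3)/(b^2 - 4*b - 12)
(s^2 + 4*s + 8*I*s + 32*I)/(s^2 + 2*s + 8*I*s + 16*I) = (s + 4)/(s + 2)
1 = 1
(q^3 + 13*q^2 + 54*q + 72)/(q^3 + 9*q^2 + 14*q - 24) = (q + 3)/(q - 1)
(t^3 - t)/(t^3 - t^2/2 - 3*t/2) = 2*(t - 1)/(2*t - 3)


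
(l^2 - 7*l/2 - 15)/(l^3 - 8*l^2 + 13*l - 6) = (l + 5/2)/(l^2 - 2*l + 1)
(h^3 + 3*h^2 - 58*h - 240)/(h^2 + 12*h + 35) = (h^2 - 2*h - 48)/(h + 7)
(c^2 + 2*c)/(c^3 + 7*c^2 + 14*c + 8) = c/(c^2 + 5*c + 4)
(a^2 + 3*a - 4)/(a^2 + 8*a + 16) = (a - 1)/(a + 4)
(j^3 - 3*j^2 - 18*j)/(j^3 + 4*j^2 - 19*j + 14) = j*(j^2 - 3*j - 18)/(j^3 + 4*j^2 - 19*j + 14)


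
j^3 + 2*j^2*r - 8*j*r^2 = j*(j - 2*r)*(j + 4*r)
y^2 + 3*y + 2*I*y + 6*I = (y + 3)*(y + 2*I)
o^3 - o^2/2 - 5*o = o*(o - 5/2)*(o + 2)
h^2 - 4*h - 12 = (h - 6)*(h + 2)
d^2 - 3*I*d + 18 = (d - 6*I)*(d + 3*I)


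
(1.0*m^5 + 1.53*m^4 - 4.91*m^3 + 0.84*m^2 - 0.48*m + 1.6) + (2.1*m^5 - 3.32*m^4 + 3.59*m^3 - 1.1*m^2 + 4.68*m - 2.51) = 3.1*m^5 - 1.79*m^4 - 1.32*m^3 - 0.26*m^2 + 4.2*m - 0.91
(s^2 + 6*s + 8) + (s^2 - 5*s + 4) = 2*s^2 + s + 12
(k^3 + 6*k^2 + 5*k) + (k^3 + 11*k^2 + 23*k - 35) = 2*k^3 + 17*k^2 + 28*k - 35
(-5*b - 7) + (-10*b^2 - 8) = -10*b^2 - 5*b - 15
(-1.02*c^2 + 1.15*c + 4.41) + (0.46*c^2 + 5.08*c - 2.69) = -0.56*c^2 + 6.23*c + 1.72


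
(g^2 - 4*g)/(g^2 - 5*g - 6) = g*(4 - g)/(-g^2 + 5*g + 6)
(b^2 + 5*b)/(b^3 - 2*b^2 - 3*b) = (b + 5)/(b^2 - 2*b - 3)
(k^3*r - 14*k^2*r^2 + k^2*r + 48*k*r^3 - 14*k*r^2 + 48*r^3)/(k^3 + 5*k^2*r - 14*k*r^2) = r*(k^3 - 14*k^2*r + k^2 + 48*k*r^2 - 14*k*r + 48*r^2)/(k*(k^2 + 5*k*r - 14*r^2))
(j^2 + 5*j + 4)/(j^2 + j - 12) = (j + 1)/(j - 3)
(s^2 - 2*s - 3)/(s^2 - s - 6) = (s + 1)/(s + 2)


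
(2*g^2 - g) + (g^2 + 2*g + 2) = 3*g^2 + g + 2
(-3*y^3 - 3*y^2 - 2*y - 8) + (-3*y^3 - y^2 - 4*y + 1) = -6*y^3 - 4*y^2 - 6*y - 7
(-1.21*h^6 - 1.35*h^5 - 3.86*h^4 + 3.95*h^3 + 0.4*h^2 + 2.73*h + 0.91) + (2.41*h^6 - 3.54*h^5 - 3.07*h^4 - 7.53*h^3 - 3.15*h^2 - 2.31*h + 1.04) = 1.2*h^6 - 4.89*h^5 - 6.93*h^4 - 3.58*h^3 - 2.75*h^2 + 0.42*h + 1.95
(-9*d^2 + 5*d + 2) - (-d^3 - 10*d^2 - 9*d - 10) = d^3 + d^2 + 14*d + 12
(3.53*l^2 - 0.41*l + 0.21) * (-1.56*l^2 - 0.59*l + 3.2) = -5.5068*l^4 - 1.4431*l^3 + 11.2103*l^2 - 1.4359*l + 0.672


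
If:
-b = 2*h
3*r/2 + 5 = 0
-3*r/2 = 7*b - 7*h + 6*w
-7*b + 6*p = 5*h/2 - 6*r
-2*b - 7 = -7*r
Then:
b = -91/6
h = 91/12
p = -1613/144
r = -10/3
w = 219/8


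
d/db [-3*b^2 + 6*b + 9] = 6 - 6*b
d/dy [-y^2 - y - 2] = -2*y - 1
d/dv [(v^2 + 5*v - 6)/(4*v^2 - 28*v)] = 3*(-2*v^2 + 2*v - 7)/(2*v^2*(v^2 - 14*v + 49))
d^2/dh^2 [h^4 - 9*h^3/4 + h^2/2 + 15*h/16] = 12*h^2 - 27*h/2 + 1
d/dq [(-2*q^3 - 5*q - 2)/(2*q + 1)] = (-8*q^3 - 6*q^2 - 1)/(4*q^2 + 4*q + 1)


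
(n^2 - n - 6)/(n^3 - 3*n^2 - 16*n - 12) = (n - 3)/(n^2 - 5*n - 6)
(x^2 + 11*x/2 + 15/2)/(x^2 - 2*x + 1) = (2*x^2 + 11*x + 15)/(2*(x^2 - 2*x + 1))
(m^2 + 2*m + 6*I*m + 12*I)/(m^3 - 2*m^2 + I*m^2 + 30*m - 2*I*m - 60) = (m + 2)/(m^2 - m*(2 + 5*I) + 10*I)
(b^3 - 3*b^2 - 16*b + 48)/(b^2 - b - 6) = (b^2 - 16)/(b + 2)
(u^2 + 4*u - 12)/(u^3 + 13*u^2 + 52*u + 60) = (u - 2)/(u^2 + 7*u + 10)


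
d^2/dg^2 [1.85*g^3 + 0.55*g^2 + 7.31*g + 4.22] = 11.1*g + 1.1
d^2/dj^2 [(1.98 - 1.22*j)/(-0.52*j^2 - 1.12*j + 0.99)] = ((1.04*j + 1.12)*(1.22*j - 1.98)*(2.08*j + 2.24) - (3.8064*j + 0.6736)*(0.52*j^2 + 1.12*j - 0.99))/(0.52*j^2 + 1.12*j - 0.99)^3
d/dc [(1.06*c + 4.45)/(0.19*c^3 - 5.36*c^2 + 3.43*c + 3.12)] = (-0.4028*c^3 + 3.1451*c^2 + 47.704*c - 11.9563)/(0.0361*c^6 - 2.0368*c^5 + 30.033*c^4 - 35.584*c^3 - 21.6815*c^2 + 21.4032*c + 9.7344)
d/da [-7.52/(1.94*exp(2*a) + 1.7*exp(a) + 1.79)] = (29.1776*exp(a) + 12.784)*exp(a)/(1.94*exp(2*a) + 1.7*exp(a) + 1.79)^2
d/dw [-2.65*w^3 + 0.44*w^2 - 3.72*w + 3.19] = -7.95*w^2 + 0.88*w - 3.72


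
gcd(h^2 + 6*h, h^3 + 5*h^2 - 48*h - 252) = h + 6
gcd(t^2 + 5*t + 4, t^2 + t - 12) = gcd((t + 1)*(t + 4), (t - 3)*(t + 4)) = t + 4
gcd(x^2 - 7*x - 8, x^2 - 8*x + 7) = 1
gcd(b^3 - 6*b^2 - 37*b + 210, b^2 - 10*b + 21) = b - 7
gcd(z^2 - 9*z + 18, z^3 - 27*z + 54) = z - 3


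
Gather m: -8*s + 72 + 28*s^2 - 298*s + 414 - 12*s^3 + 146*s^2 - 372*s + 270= -12*s^3 + 174*s^2 - 678*s + 756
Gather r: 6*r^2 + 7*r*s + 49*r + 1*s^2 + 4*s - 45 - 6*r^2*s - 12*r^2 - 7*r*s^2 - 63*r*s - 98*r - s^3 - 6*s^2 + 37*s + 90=r^2*(-6*s - 6) + r*(-7*s^2 - 56*s - 49) - s^3 - 5*s^2 + 41*s + 45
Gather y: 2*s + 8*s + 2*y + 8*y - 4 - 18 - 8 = 10*s + 10*y - 30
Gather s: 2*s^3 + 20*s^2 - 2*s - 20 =2*s^3 + 20*s^2 - 2*s - 20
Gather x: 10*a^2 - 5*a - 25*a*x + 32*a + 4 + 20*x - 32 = 10*a^2 + 27*a + x*(20 - 25*a) - 28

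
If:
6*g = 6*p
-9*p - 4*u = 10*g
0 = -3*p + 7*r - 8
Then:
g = -4*u/19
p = -4*u/19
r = 8/7 - 12*u/133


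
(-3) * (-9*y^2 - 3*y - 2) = 27*y^2 + 9*y + 6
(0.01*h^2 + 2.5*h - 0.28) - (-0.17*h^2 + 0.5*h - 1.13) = 0.18*h^2 + 2.0*h + 0.85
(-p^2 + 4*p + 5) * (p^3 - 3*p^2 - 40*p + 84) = -p^5 + 7*p^4 + 33*p^3 - 259*p^2 + 136*p + 420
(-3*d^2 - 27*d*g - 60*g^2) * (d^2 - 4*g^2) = -3*d^4 - 27*d^3*g - 48*d^2*g^2 + 108*d*g^3 + 240*g^4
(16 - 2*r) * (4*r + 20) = -8*r^2 + 24*r + 320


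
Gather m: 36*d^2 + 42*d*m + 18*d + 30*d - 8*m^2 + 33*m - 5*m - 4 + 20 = 36*d^2 + 48*d - 8*m^2 + m*(42*d + 28) + 16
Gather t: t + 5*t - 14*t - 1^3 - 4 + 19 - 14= -8*t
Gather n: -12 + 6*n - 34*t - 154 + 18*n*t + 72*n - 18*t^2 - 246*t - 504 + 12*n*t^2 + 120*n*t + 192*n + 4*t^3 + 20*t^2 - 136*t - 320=n*(12*t^2 + 138*t + 270) + 4*t^3 + 2*t^2 - 416*t - 990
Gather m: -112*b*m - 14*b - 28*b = -112*b*m - 42*b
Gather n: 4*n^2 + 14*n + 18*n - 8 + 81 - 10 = 4*n^2 + 32*n + 63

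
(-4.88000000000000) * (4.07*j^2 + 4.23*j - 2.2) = -19.8616*j^2 - 20.6424*j + 10.736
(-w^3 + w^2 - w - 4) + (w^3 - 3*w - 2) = w^2 - 4*w - 6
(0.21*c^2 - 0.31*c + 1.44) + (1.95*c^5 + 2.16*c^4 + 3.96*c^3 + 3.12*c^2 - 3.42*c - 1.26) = 1.95*c^5 + 2.16*c^4 + 3.96*c^3 + 3.33*c^2 - 3.73*c + 0.18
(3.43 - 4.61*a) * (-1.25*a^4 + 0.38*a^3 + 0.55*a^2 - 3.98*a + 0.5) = 5.7625*a^5 - 6.0393*a^4 - 1.2321*a^3 + 20.2343*a^2 - 15.9564*a + 1.715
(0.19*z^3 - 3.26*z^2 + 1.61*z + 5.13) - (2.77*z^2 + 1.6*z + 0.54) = 0.19*z^3 - 6.03*z^2 + 0.01*z + 4.59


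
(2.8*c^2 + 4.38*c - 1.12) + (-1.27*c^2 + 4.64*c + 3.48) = 1.53*c^2 + 9.02*c + 2.36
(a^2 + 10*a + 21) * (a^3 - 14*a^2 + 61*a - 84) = a^5 - 4*a^4 - 58*a^3 + 232*a^2 + 441*a - 1764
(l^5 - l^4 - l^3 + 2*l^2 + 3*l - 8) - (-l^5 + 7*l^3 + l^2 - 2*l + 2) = 2*l^5 - l^4 - 8*l^3 + l^2 + 5*l - 10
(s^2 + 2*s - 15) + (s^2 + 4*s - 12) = 2*s^2 + 6*s - 27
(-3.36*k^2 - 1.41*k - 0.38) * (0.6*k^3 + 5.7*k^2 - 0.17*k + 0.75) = -2.016*k^5 - 19.998*k^4 - 7.6938*k^3 - 4.4463*k^2 - 0.9929*k - 0.285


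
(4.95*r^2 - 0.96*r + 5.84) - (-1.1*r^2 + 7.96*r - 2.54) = 6.05*r^2 - 8.92*r + 8.38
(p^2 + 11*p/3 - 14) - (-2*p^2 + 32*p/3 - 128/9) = 3*p^2 - 7*p + 2/9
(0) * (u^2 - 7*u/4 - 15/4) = 0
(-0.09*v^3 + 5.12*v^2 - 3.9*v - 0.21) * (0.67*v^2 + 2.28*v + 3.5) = -0.0603*v^5 + 3.2252*v^4 + 8.7456*v^3 + 8.8873*v^2 - 14.1288*v - 0.735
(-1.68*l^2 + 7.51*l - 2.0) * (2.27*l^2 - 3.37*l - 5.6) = -3.8136*l^4 + 22.7093*l^3 - 20.4407*l^2 - 35.316*l + 11.2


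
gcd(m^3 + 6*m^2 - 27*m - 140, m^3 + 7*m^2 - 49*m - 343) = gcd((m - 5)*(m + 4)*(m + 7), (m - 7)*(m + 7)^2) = m + 7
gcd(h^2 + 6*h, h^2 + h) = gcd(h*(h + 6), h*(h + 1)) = h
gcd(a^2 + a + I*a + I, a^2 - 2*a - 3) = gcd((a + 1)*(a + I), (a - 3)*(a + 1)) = a + 1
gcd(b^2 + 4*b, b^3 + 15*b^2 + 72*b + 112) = b + 4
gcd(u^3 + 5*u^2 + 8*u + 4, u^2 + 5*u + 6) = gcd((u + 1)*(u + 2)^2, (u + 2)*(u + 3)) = u + 2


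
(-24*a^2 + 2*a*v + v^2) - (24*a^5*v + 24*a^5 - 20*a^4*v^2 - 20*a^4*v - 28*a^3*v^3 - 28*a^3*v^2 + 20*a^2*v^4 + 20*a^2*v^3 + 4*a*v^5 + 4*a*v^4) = -24*a^5*v - 24*a^5 + 20*a^4*v^2 + 20*a^4*v + 28*a^3*v^3 + 28*a^3*v^2 - 20*a^2*v^4 - 20*a^2*v^3 - 24*a^2 - 4*a*v^5 - 4*a*v^4 + 2*a*v + v^2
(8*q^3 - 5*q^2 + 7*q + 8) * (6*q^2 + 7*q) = 48*q^5 + 26*q^4 + 7*q^3 + 97*q^2 + 56*q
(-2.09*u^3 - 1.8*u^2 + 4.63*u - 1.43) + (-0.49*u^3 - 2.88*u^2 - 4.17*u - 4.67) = -2.58*u^3 - 4.68*u^2 + 0.46*u - 6.1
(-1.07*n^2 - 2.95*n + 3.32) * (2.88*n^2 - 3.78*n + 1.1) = -3.0816*n^4 - 4.4514*n^3 + 19.5356*n^2 - 15.7946*n + 3.652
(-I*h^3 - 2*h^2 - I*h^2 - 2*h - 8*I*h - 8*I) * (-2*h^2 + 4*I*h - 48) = 2*I*h^5 + 8*h^4 + 2*I*h^4 + 8*h^3 + 56*I*h^3 + 128*h^2 + 56*I*h^2 + 128*h + 384*I*h + 384*I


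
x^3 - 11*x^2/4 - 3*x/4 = x*(x - 3)*(x + 1/4)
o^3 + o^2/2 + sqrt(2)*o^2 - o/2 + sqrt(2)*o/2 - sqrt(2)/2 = (o - 1/2)*(o + 1)*(o + sqrt(2))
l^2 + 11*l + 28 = (l + 4)*(l + 7)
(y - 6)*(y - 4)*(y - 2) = y^3 - 12*y^2 + 44*y - 48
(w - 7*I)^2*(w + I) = w^3 - 13*I*w^2 - 35*w - 49*I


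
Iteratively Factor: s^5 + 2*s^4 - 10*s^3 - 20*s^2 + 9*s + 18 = (s + 3)*(s^4 - s^3 - 7*s^2 + s + 6) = (s + 1)*(s + 3)*(s^3 - 2*s^2 - 5*s + 6) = (s - 1)*(s + 1)*(s + 3)*(s^2 - s - 6) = (s - 1)*(s + 1)*(s + 2)*(s + 3)*(s - 3)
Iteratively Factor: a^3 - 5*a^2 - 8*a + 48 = (a + 3)*(a^2 - 8*a + 16) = (a - 4)*(a + 3)*(a - 4)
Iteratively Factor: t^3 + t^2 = (t)*(t^2 + t) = t^2*(t + 1)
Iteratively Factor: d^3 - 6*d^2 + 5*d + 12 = (d - 4)*(d^2 - 2*d - 3) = (d - 4)*(d - 3)*(d + 1)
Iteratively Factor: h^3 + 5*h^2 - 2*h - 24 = (h + 4)*(h^2 + h - 6) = (h - 2)*(h + 4)*(h + 3)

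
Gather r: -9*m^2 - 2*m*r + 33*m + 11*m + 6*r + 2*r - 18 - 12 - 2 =-9*m^2 + 44*m + r*(8 - 2*m) - 32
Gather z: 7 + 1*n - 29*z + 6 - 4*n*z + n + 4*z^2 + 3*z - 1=2*n + 4*z^2 + z*(-4*n - 26) + 12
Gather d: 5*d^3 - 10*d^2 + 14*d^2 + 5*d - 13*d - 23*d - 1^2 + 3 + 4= 5*d^3 + 4*d^2 - 31*d + 6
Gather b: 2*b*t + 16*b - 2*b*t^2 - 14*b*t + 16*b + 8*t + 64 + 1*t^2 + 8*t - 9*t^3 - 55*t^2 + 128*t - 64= b*(-2*t^2 - 12*t + 32) - 9*t^3 - 54*t^2 + 144*t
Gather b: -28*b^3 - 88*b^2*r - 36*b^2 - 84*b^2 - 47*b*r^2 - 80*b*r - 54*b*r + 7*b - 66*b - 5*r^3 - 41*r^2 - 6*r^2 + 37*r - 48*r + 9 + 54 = -28*b^3 + b^2*(-88*r - 120) + b*(-47*r^2 - 134*r - 59) - 5*r^3 - 47*r^2 - 11*r + 63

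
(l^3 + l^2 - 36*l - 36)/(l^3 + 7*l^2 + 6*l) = (l - 6)/l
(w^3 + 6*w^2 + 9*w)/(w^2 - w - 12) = w*(w + 3)/(w - 4)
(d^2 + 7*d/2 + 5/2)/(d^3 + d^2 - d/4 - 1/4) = 2*(2*d + 5)/(4*d^2 - 1)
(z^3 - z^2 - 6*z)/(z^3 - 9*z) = (z + 2)/(z + 3)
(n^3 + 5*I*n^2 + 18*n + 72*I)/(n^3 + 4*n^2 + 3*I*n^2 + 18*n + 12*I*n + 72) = (n^2 - I*n + 12)/(n^2 + n*(4 - 3*I) - 12*I)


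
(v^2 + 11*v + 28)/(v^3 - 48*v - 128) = (v + 7)/(v^2 - 4*v - 32)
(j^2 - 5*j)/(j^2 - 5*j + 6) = j*(j - 5)/(j^2 - 5*j + 6)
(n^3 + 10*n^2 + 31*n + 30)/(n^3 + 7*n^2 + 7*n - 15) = (n + 2)/(n - 1)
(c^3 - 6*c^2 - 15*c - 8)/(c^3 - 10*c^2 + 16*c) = (c^2 + 2*c + 1)/(c*(c - 2))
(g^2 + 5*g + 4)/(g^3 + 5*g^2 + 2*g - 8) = (g + 1)/(g^2 + g - 2)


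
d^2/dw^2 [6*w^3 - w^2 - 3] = 36*w - 2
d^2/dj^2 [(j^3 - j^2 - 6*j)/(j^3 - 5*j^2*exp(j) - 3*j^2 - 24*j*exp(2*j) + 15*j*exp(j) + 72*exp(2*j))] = (5*j^5*exp(j) + 121*j^4*exp(2*j) + 360*j^3*exp(3*j) - 30*j^3*exp(j) + 4*j^3 + 2304*j^2*exp(4*j) - 432*j^2*exp(2*j) + 288*j*exp(2*j) - 3456*exp(4*j) - 480*exp(3*j))/(j^6 - 15*j^5*exp(j) + 3*j^4*exp(2*j) + 595*j^3*exp(3*j) - 72*j^2*exp(4*j) - 8640*j*exp(5*j) - 13824*exp(6*j))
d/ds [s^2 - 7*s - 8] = 2*s - 7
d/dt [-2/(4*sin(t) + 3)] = 8*cos(t)/(4*sin(t) + 3)^2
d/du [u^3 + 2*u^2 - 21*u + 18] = 3*u^2 + 4*u - 21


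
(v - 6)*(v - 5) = v^2 - 11*v + 30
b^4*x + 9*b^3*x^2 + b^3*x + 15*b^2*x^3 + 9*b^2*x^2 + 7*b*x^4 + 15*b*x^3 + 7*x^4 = (b + x)^2*(b + 7*x)*(b*x + x)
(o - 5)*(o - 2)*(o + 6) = o^3 - o^2 - 32*o + 60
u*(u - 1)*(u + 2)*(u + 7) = u^4 + 8*u^3 + 5*u^2 - 14*u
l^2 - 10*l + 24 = (l - 6)*(l - 4)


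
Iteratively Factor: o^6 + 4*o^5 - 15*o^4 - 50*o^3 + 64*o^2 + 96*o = (o - 3)*(o^5 + 7*o^4 + 6*o^3 - 32*o^2 - 32*o) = o*(o - 3)*(o^4 + 7*o^3 + 6*o^2 - 32*o - 32) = o*(o - 3)*(o + 1)*(o^3 + 6*o^2 - 32) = o*(o - 3)*(o - 2)*(o + 1)*(o^2 + 8*o + 16) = o*(o - 3)*(o - 2)*(o + 1)*(o + 4)*(o + 4)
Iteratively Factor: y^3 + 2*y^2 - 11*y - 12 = (y + 1)*(y^2 + y - 12) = (y + 1)*(y + 4)*(y - 3)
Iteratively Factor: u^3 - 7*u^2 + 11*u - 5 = (u - 1)*(u^2 - 6*u + 5) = (u - 5)*(u - 1)*(u - 1)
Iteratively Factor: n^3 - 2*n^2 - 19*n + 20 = (n + 4)*(n^2 - 6*n + 5) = (n - 1)*(n + 4)*(n - 5)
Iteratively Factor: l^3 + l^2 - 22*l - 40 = (l + 2)*(l^2 - l - 20) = (l - 5)*(l + 2)*(l + 4)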